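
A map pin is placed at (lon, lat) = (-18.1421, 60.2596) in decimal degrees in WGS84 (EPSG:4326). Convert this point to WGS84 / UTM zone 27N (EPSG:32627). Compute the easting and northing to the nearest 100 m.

E 658100 m, N 6683700 m

Zone 27 central meridian λ₀ = 6×27 − 183 = -21°; Δλ = +2.8579°.
Transverse Mercator on WGS84 with k₀ = 0.9996 gives E = 658123.209 m, N = 6683748.019 m.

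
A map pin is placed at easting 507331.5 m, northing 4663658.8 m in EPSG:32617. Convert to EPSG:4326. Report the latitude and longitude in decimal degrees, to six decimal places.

lat 42.125000°, lon -80.911300°

Zone 17N: λ₀ = -81°, k₀ = 0.9996, false easting 500000 m.
Meridian distance M = (N − FN)/k₀ = 4665525.0 m.
Inverse transverse Mercator on WGS84 gives φ = 42.12500009°, λ = -80.91130035°.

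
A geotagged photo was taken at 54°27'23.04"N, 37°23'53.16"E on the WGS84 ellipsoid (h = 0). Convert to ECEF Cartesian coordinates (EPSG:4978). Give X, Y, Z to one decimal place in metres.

WGS84: a = 6378137 m, e² = 0.006694380; N(φ) = a/√(1−e²sin²φ) = 6392318.462 m.
X = (N+h)·cosφ·cosλ = 2952117.404 m; Y = (N+h)·cosφ·sinλ = 2256909.067 m; Z = (N(1−e²)+h)·sinφ = 5166440.219 m.

X 2952117.4 m, Y 2256909.1 m, Z 5166440.2 m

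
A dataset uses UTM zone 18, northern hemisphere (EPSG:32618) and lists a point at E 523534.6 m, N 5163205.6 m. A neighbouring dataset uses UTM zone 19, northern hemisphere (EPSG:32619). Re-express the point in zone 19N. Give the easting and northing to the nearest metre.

E 64215 m, N 5178920 m

UTM 18N → geographic: φ = 46.62199980°, λ = -74.69259955°.
UTM 19N (λ₀ = -69°) forward: E = 64214.682 m, N = 5178920.106 m.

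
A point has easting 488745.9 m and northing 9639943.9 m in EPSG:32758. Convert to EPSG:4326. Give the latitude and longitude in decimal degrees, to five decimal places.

Zone 58S: λ₀ = 165°, k₀ = 0.9996, false easting 500000 m, false northing 10000000 m.
Meridian distance M = (N − FN)/k₀ = -360200.2 m.
Inverse transverse Mercator on WGS84 gives φ = -3.25750015°, λ = 164.89869971°.

lat -3.25750°, lon 164.89870°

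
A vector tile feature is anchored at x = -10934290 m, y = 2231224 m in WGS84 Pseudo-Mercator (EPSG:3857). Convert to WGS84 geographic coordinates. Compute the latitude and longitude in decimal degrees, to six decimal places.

lat 19.646697°, lon -98.224398°

R = 6378137 m. λ = x/R = -98.22439828°.
φ = 2·arctan(exp(y/R)) − 90° = 2·arctan(1.41882) − 90° = 19.64669726°.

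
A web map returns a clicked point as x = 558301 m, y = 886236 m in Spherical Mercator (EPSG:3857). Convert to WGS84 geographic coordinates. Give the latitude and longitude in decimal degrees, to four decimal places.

R = 6378137 m. λ = x/R = 5.01530321°.
φ = 2·arctan(exp(y/R)) − 90° = 2·arctan(1.14907) − 90° = 7.93569883°.

lat 7.9357°, lon 5.0153°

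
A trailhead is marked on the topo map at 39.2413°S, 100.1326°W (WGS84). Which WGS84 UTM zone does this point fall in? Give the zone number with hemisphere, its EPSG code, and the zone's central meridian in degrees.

Zone 14S (EPSG:32714), central meridian -99°

UTM zone = ⌊(λ + 180)/6⌋ + 1; -100.1326° ∈ [-102°, -96°) → zone 14.
Hemisphere: S (φ < 0).
Central meridian λ₀ = 6×14 − 183 = -99°.
EPSG code: 32714.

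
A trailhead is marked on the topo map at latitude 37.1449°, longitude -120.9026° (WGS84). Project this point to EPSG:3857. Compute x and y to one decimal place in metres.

Web Mercator is spherical with R = a = 6378137 m.
x = R·λ = 6378137 × -2.110148444 = -13458815.868 m.
y = R·ln tan(π/4 + φ/2) = 6378137 × 0.699157649 = 4459323.270 m.

x -13458815.9 m, y 4459323.3 m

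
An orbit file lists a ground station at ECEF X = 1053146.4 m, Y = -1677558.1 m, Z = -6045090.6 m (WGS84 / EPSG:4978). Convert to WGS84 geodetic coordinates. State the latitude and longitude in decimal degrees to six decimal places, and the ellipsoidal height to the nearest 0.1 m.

λ = atan2(Y, X) = -57.87999992°; p = √(X²+Y²) = 1980736.9 m.
Bowring's method on WGS84 (a = 6378137 m, b = 6356752.314 m) gives φ = -71.97160010°, h = 2507.468 m.

lat -71.971600°, lon -57.880000°, h 2507.5 m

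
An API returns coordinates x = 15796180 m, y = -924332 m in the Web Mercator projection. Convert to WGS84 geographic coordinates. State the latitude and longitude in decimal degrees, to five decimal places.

lat -8.27450°, lon 141.89950°

R = 6378137 m. λ = x/R = 141.89949925°.
φ = 2·arctan(exp(y/R)) − 90° = 2·arctan(0.86509) − 90° = -8.27450208°.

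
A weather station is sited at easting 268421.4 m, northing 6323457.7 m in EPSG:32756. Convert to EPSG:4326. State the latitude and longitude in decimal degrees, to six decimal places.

lat -33.203000°, lon 150.515600°

Zone 56S: λ₀ = 153°, k₀ = 0.9996, false easting 500000 m, false northing 10000000 m.
Meridian distance M = (N − FN)/k₀ = -3678013.5 m.
Inverse transverse Mercator on WGS84 gives φ = -33.20299960°, λ = 150.51560046°.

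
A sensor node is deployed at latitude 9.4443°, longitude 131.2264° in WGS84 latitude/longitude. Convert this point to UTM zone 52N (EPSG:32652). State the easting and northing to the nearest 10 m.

Zone 52 central meridian λ₀ = 6×52 − 183 = 129°; Δλ = +2.2264°.
Transverse Mercator on WGS84 with k₀ = 0.9996 gives E = 744465.207 m, N = 1044753.016 m.

E 744470 m, N 1044750 m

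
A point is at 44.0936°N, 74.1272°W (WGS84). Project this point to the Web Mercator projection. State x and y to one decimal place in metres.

x -8251802.2 m, y 5479938.4 m

Web Mercator is spherical with R = a = 6378137 m.
x = R·λ = 6378137 × -1.293763705 = -8251802.158 m.
y = R·ln tan(π/4 + φ/2) = 6378137 × 0.859175405 = 5479938.443 m.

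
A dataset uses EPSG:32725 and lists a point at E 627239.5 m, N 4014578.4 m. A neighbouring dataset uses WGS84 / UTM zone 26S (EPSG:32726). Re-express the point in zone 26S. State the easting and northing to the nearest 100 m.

UTM 25S → geographic: φ = -54.00139971°, λ = -31.05870077°.
UTM 26S (λ₀ = -27°) forward: E = 234031.700 m, N = 4008695.885 m.

E 234000 m, N 4008700 m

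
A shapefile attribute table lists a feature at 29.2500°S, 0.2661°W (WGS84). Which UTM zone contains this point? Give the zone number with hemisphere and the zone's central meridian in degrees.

UTM zone = ⌊(λ + 180)/6⌋ + 1; -0.2661° ∈ [-6°, 0°) → zone 30.
Hemisphere: S (φ < 0).
Central meridian λ₀ = 6×30 − 183 = -3°.

Zone 30S, central meridian -3°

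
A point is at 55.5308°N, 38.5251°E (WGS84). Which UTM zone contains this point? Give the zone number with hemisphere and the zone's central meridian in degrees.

Zone 37N, central meridian 39°

UTM zone = ⌊(λ + 180)/6⌋ + 1; 38.5251° ∈ [36°, 42°) → zone 37.
Hemisphere: N (φ ≥ 0).
Central meridian λ₀ = 6×37 − 183 = 39°.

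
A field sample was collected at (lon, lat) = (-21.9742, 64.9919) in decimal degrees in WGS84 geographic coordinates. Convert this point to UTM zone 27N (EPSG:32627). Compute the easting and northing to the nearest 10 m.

E 454050 m, N 7207910 m

Zone 27 central meridian λ₀ = 6×27 − 183 = -21°; Δλ = -0.9742°.
Transverse Mercator on WGS84 with k₀ = 0.9996 gives E = 454047.493 m, N = 7207905.904 m.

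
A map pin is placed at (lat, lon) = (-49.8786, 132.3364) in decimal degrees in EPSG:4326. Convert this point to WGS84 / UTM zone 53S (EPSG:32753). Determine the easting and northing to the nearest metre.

E 308639 m, N 4471464 m

Zone 53 central meridian λ₀ = 6×53 − 183 = 135°; Δλ = -2.6636°.
Transverse Mercator on WGS84 with k₀ = 0.9996 gives E = 308638.948 m, N = 4471464.495 m.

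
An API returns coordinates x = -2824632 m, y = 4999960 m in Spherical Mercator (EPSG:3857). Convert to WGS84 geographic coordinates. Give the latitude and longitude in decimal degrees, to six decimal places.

lat 40.916003°, lon -25.374101°

R = 6378137 m. λ = x/R = -25.37410098°.
φ = 2·arctan(exp(y/R)) − 90° = 2·arctan(2.19004) − 90° = 40.91600294°.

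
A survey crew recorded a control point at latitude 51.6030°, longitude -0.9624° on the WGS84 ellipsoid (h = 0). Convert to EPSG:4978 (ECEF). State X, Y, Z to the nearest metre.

WGS84: a = 6378137 m, e² = 0.006694380; N(φ) = a/√(1−e²sin²φ) = 6391290.597 m.
X = (N+h)·cosφ·cosλ = 3969113.711 m; Y = (N+h)·cosφ·sinλ = -66675.667 m; Z = (N(1−e²)+h)·sinφ = 4975488.197 m.

X 3969114 m, Y -66676 m, Z 4975488 m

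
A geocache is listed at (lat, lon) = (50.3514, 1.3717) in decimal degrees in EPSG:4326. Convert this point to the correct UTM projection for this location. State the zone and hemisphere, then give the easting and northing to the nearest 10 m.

Zone 31N: E 384160 m, N 5578970 m

Longitude 1.3717° lies in the 6° band [0°, 6°), giving zone 31; latitude is north of the equator, so 31N.
Zone 31 central meridian λ₀ = 6×31 − 183 = 3°; Δλ = -1.6283°.
Transverse Mercator on WGS84 with k₀ = 0.9996 gives E = 384160.165 m, N = 5578969.709 m.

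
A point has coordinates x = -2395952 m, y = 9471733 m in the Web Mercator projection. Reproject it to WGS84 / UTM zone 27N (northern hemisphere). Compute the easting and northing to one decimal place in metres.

Web Mercator inverse (R = 6378137 m) → φ = 64.47619812°, λ = -21.52320302°.
UTM 27N forward: E = 474845.638 m, N = 7150183.619 m.

E 474845.6 m, N 7150183.6 m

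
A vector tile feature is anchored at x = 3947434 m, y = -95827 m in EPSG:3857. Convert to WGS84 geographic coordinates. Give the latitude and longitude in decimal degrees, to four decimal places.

R = 6378137 m. λ = x/R = 35.46040295°.
φ = 2·arctan(exp(y/R)) − 90° = 2·arctan(0.98509) − 90° = -0.86079620°.

lat -0.8608°, lon 35.4604°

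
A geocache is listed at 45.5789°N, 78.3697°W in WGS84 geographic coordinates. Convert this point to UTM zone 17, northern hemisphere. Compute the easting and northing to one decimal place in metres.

E 705208.3 m, N 5050627.5 m

Zone 17 central meridian λ₀ = 6×17 − 183 = -81°; Δλ = +2.6303°.
Transverse Mercator on WGS84 with k₀ = 0.9996 gives E = 705208.349 m, N = 5050627.463 m.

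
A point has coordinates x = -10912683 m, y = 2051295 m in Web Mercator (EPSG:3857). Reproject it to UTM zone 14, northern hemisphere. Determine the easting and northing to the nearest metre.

Web Mercator inverse (R = 6378137 m) → φ = 18.11740347°, λ = -98.03029930°.
UTM 14N forward: E = 602590.889 m, N = 2003444.667 m.

E 602591 m, N 2003445 m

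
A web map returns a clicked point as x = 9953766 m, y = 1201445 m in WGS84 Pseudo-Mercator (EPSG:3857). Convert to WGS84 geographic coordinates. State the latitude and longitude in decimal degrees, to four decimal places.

R = 6378137 m. λ = x/R = 89.41620132°.
φ = 2·arctan(exp(y/R)) − 90° = 2·arctan(1.20728) − 90° = 10.72949791°.

lat 10.7295°, lon 89.4162°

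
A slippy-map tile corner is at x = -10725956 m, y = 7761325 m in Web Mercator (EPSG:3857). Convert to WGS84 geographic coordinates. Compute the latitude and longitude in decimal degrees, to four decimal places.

R = 6378137 m. λ = x/R = -96.35290212°.
φ = 2·arctan(exp(y/R)) − 90° = 2·arctan(3.37658) − 90° = 57.00590158°.

lat 57.0059°, lon -96.3529°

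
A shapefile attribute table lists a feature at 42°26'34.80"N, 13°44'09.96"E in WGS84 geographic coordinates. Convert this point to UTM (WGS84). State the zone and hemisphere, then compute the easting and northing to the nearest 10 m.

Zone 33N: E 396060 m, N 4699740 m

Longitude 13.7361° lies in the 6° band [12°, 18°), giving zone 33; latitude is north of the equator, so 33N.
Zone 33 central meridian λ₀ = 6×33 − 183 = 15°; Δλ = -1.2639°.
Transverse Mercator on WGS84 with k₀ = 0.9996 gives E = 396055.186 m, N = 4699737.682 m.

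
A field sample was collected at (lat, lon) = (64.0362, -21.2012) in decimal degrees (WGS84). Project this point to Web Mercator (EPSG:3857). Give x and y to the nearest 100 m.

x -2360100 m, y 9359000 m

Web Mercator is spherical with R = a = 6378137 m.
x = R·λ = 6378137 × -0.370030745 = -2360106.788 m.
y = R·ln tan(π/4 + φ/2) = 6378137 × 1.467350532 = 9358962.722 m.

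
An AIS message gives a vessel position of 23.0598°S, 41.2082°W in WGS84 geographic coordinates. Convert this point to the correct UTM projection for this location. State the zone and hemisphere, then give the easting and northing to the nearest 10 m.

Longitude -41.2082° lies in the 6° band [-42°, -36°), giving zone 24; latitude is south of the equator, so 24S.
Zone 24 central meridian λ₀ = 6×24 − 183 = -39°; Δλ = -2.2082°.
Transverse Mercator on WGS84 with k₀ = 0.9996 gives E = 273761.012 m, N = 7448152.147 m.

Zone 24S: E 273760 m, N 7448150 m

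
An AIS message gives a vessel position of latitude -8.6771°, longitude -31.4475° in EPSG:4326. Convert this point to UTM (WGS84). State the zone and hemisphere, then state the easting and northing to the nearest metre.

Zone 25S: E 670810 m, N 9040497 m

Longitude -31.4475° lies in the 6° band [-36°, -30°), giving zone 25; latitude is south of the equator, so 25S.
Zone 25 central meridian λ₀ = 6×25 − 183 = -33°; Δλ = +1.5525°.
Transverse Mercator on WGS84 with k₀ = 0.9996 gives E = 670810.177 m, N = 9040497.247 m.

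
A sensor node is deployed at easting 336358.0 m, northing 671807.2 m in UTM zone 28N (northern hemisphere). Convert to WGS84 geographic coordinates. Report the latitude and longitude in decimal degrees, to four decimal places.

Zone 28N: λ₀ = -15°, k₀ = 0.9996, false easting 500000 m.
Meridian distance M = (N − FN)/k₀ = 672076.0 m.
Inverse transverse Mercator on WGS84 gives φ = 6.07579983°, λ = -16.47869976°.

lat 6.0758°, lon -16.4787°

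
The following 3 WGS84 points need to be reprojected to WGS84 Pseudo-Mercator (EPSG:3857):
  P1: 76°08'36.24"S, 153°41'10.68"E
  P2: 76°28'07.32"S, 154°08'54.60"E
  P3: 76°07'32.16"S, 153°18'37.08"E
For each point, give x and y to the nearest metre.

Web Mercator: x = R·λ, y = R·ln tan(π/4+φ/2), R = 6378137 m.
P1 (-76.1434°, 153.6863°) → (17108280.658, -13443338.267) m.
P2 (-76.4687°, 154.1485°) → (17159732.527, -13596310.292) m.
P3 (-76.1256°, 153.3103°) → (17066424.529, -13435069.788) m.

P1: x 17108281 m, y -13443338 m; P2: x 17159733 m, y -13596310 m; P3: x 17066425 m, y -13435070 m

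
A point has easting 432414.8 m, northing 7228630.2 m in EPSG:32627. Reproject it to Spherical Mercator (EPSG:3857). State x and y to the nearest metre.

x -2498310 m, y 9654380 m

Unproject from UTM 27N (λ₀ = -21°) → φ = 65.17409978°, λ = -22.44270040°.
Web Mercator (R = 6378137 m): x = -2498309.980 m, y = 9654380.290 m.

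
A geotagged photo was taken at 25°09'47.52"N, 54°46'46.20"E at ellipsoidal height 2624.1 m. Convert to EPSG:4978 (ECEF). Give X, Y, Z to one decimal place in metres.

X 3332733.5 m, Y 4720864.0 m, Z 2696563.9 m

WGS84: a = 6378137 m, e² = 0.006694380; N(φ) = a/√(1−e²sin²φ) = 6382000.235 m.
X = (N+h)·cosφ·cosλ = 3332733.503 m; Y = (N+h)·cosφ·sinλ = 4720864.043 m; Z = (N(1−e²)+h)·sinφ = 2696563.856 m.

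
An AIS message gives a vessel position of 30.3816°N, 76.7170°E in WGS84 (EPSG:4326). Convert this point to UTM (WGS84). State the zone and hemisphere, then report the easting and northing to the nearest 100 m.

Longitude 76.7170° lies in the 6° band [72°, 78°), giving zone 43; latitude is north of the equator, so 43N.
Zone 43 central meridian λ₀ = 6×43 − 183 = 75°; Δλ = +1.7170°.
Transverse Mercator on WGS84 with k₀ = 0.9996 gives E = 664975.585 m, N = 3362321.388 m.

Zone 43N: E 665000 m, N 3362300 m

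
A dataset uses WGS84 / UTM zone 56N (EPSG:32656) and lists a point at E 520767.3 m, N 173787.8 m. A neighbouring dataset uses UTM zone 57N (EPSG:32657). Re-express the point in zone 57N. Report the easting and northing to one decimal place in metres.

UTM 56N → geographic: φ = 1.57230038°, λ = 153.18669997°.
UTM 57N (λ₀ = 159°) forward: E = -147750.973 m, N = 174690.883 m.

E -147751.0 m, N 174690.9 m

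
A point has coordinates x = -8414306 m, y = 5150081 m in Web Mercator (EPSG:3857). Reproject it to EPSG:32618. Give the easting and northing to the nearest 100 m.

Web Mercator inverse (R = 6378137 m) → φ = 41.92720276°, λ = -75.58699685°.
UTM 18N forward: E = 451330.855 m, N = 4641860.269 m.

E 451300 m, N 4641900 m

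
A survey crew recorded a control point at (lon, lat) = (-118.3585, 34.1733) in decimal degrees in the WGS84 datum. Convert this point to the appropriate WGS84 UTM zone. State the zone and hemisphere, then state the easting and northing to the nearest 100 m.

Zone 11N: E 374800 m, N 3782200 m

Longitude -118.3585° lies in the 6° band [-120°, -114°), giving zone 11; latitude is north of the equator, so 11N.
Zone 11 central meridian λ₀ = 6×11 − 183 = -117°; Δλ = -1.3585°.
Transverse Mercator on WGS84 with k₀ = 0.9996 gives E = 374796.446 m, N = 3782205.235 m.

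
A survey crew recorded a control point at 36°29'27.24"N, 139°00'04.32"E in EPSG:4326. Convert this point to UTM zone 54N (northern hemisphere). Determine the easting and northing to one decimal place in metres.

E 320965.3 m, N 4040256.3 m

Zone 54 central meridian λ₀ = 6×54 − 183 = 141°; Δλ = -1.9988°.
Transverse Mercator on WGS84 with k₀ = 0.9996 gives E = 320965.269 m, N = 4040256.267 m.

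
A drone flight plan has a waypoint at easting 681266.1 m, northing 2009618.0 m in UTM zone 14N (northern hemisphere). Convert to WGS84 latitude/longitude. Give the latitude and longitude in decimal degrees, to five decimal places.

lat 18.16800°, lon -97.28630°

Zone 14N: λ₀ = -99°, k₀ = 0.9996, false easting 500000 m.
Meridian distance M = (N − FN)/k₀ = 2010422.2 m.
Inverse transverse Mercator on WGS84 gives φ = 18.16800007°, λ = -97.28630024°.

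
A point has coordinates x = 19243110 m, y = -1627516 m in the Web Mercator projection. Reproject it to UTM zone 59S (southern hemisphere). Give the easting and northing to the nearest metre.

E 700894 m, N 8400129 m

Web Mercator inverse (R = 6378137 m) → φ = -14.46410044°, λ = 172.86379827°.
UTM 59S forward: E = 700893.758 m, N = 8400129.159 m.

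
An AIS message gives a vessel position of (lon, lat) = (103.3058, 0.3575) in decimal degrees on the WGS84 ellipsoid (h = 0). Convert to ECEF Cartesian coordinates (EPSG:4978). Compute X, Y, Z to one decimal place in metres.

WGS84: a = 6378137 m, e² = 0.006694380; N(φ) = a/√(1−e²sin²φ) = 6378137.831 m.
X = (N+h)·cosφ·cosλ = -1467888.686 m; Y = (N+h)·cosφ·sinλ = 6206799.597 m; Z = (N(1−e²)+h)·sinφ = 39530.052 m.

X -1467888.7 m, Y 6206799.6 m, Z 39530.1 m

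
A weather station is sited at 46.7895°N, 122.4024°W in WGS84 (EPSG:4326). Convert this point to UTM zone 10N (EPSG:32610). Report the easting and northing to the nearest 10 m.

E 545610 m, N 5181950 m

Zone 10 central meridian λ₀ = 6×10 − 183 = -123°; Δλ = +0.5976°.
Transverse Mercator on WGS84 with k₀ = 0.9996 gives E = 545610.961 m, N = 5181945.809 m.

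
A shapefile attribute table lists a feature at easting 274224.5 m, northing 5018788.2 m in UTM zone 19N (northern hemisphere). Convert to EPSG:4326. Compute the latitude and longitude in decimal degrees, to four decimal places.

lat 45.2863°, lon -71.8790°

Zone 19N: λ₀ = -69°, k₀ = 0.9996, false easting 500000 m.
Meridian distance M = (N − FN)/k₀ = 5020796.5 m.
Inverse transverse Mercator on WGS84 gives φ = 45.28630022°, λ = -71.87899960°.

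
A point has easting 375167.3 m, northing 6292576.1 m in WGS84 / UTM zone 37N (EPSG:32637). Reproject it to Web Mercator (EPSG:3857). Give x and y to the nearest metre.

x 4114146 m, y 7711303 m

Unproject from UTM 37N (λ₀ = 39°) → φ = 56.76039970°, λ = 36.95800044°.
Web Mercator (R = 6378137 m): x = 4114145.789 m, y = 7711303.313 m.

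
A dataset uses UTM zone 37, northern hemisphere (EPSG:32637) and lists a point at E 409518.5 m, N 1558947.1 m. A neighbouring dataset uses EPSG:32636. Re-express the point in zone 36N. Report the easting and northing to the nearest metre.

UTM 37N → geographic: φ = 14.10000001°, λ = 38.16179959°.
UTM 36N (λ₀ = 33°) forward: E = 1057854.680 m, N = 1564919.715 m.

E 1057855 m, N 1564920 m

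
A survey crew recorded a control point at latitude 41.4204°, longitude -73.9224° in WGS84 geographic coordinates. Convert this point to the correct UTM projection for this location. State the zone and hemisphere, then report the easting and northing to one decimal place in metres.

Zone 18N: E 590050.2 m, N 4585987.4 m

Longitude -73.9224° lies in the 6° band [-78°, -72°), giving zone 18; latitude is north of the equator, so 18N.
Zone 18 central meridian λ₀ = 6×18 − 183 = -75°; Δλ = +1.0776°.
Transverse Mercator on WGS84 with k₀ = 0.9996 gives E = 590050.198 m, N = 4585987.430 m.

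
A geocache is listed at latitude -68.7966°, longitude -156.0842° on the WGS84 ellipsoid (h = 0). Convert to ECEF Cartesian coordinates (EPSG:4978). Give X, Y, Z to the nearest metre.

WGS84: a = 6378137 m, e² = 0.006694380; N(φ) = a/√(1−e²sin²φ) = 6396774.519 m.
X = (N+h)·cosφ·cosλ = -2114945.434 m; Y = (N+h)·cosφ·sinλ = -937912.648 m; Z = (N(1−e²)+h)·sinφ = -5923804.394 m.

X -2114945 m, Y -937913 m, Z -5923804 m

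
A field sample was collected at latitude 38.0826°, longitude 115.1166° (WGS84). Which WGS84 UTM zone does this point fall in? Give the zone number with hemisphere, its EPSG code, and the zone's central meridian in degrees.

Zone 50N (EPSG:32650), central meridian 117°

UTM zone = ⌊(λ + 180)/6⌋ + 1; 115.1166° ∈ [114°, 120°) → zone 50.
Hemisphere: N (φ ≥ 0).
Central meridian λ₀ = 6×50 − 183 = 117°.
EPSG code: 32650.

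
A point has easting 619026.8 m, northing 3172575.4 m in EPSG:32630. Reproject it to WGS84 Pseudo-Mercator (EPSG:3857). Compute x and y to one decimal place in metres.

Unproject from UTM 30N (λ₀ = -3°) → φ = 28.67489987°, λ = -1.78180032°.
Web Mercator (R = 6378137 m): x = -198349.104 m, y = 3334332.786 m.

x -198349.1 m, y 3334332.8 m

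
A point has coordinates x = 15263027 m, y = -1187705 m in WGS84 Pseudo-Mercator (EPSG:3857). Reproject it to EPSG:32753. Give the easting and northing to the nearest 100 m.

E 730900 m, N 8826600 m

Web Mercator inverse (R = 6378137 m) → φ = -10.60820305°, λ = 137.11010436°.
UTM 53S forward: E = 730863.955 m, N = 8826558.319 m.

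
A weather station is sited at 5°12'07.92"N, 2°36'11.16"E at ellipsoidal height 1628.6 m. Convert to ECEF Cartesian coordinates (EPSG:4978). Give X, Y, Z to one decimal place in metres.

WGS84: a = 6378137 m, e² = 0.006694380; N(φ) = a/√(1−e²sin²φ) = 6378312.520 m.
X = (N+h)·cosφ·cosλ = 6347105.364 m; Y = (N+h)·cosφ·sinλ = 288564.488 m; Z = (N(1−e²)+h)·sinφ = 574602.949 m.

X 6347105.4 m, Y 288564.5 m, Z 574602.9 m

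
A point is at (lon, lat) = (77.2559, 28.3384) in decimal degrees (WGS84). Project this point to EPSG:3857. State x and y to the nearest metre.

Web Mercator is spherical with R = a = 6378137 m.
x = R·λ = 6378137 × 1.348369822 = 8600087.449 m.
y = R·ln tan(π/4 + φ/2) = 6378137 × 0.516092029 = 3291705.668 m.

x 8600087 m, y 3291706 m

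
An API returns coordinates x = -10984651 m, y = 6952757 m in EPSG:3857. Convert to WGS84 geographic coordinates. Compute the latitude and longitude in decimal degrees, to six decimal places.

R = 6378137 m. λ = x/R = -98.67679884°.
φ = 2·arctan(exp(y/R)) − 90° = 2·arctan(2.97455) − 90° = 52.83620195°.

lat 52.836202°, lon -98.676799°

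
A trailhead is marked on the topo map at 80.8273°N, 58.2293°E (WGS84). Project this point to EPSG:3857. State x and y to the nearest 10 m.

Web Mercator is spherical with R = a = 6378137 m.
x = R·λ = 6378137 × 1.016293006 = 6482056.025 m.
y = R·ln tan(π/4 + φ/2) = 6378137 × 2.523003429 = 16092061.524 m.

x 6482060 m, y 16092060 m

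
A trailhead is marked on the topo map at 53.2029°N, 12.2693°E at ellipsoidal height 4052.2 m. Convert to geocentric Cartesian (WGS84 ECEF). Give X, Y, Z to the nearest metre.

X 3743547 m, Y 814124 m, Z 5087346 m

WGS84: a = 6378137 m, e² = 0.006694380; N(φ) = a/√(1−e²sin²φ) = 6391870.515 m.
X = (N+h)·cosφ·cosλ = 3743546.637 m; Y = (N+h)·cosφ·sinλ = 814124.202 m; Z = (N(1−e²)+h)·sinφ = 5087345.597 m.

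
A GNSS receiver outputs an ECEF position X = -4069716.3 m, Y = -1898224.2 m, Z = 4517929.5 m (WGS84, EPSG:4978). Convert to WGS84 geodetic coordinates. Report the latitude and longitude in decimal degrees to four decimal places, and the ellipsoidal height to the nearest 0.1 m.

lat 45.3659°, lon -154.9944°, h 2696.7 m

λ = atan2(Y, X) = -154.99439952°; p = √(X²+Y²) = 4490639.8 m.
Bowring's method on WGS84 (a = 6378137 m, b = 6356752.314 m) gives φ = 45.36590011°, h = 2696.712 m.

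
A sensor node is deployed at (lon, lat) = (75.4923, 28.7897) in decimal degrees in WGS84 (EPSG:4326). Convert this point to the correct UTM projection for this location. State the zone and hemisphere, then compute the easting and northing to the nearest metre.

Zone 43N: E 548047 m, N 3184786 m

Longitude 75.4923° lies in the 6° band [72°, 78°), giving zone 43; latitude is north of the equator, so 43N.
Zone 43 central meridian λ₀ = 6×43 − 183 = 75°; Δλ = +0.4923°.
Transverse Mercator on WGS84 with k₀ = 0.9996 gives E = 548047.039 m, N = 3184785.953 m.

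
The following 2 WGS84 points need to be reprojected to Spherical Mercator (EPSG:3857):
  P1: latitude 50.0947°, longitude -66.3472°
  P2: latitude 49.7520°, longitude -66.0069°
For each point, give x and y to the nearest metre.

Web Mercator: x = R·λ, y = R·ln tan(π/4+φ/2), R = 6378137 m.
P1 (50.0947°, -66.3472°) → (-7385736.520, 6462692.394) m.
P2 (49.7520°, -66.0069°) → (-7347854.497, 6403436.872) m.

P1: x -7385737 m, y 6462692 m; P2: x -7347854 m, y 6403437 m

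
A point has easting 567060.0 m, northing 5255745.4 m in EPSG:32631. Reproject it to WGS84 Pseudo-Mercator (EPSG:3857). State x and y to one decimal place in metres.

x 432988.3 m, y 6016117.2 m

Unproject from UTM 31N (λ₀ = 3°) → φ = 47.45169975°, λ = 3.88959967°.
Web Mercator (R = 6378137 m): x = 432988.255 m, y = 6016117.167 m.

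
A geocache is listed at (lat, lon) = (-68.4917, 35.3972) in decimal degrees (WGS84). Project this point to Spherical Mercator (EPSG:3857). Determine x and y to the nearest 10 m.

Web Mercator is spherical with R = a = 6378137 m.
x = R·λ = 6378137 × 0.617797686 = 3940398.280 m.
y = R·ln tan(π/4 + φ/2) = 6378137 × -1.661094562 = -10594688.685 m.

x 3940400 m, y -10594690 m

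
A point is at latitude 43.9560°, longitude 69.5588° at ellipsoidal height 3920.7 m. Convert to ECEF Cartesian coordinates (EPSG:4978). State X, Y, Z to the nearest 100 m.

X 1607100 m, Y 4311900 m, Z 4407300 m

WGS84: a = 6378137 m, e² = 0.006694380; N(φ) = a/√(1−e²sin²φ) = 6388447.449 m.
X = (N+h)·cosφ·cosλ = 1607122.758 m; Y = (N+h)·cosφ·sinλ = 4311929.948 m; Z = (N(1−e²)+h)·sinφ = 4407294.895 m.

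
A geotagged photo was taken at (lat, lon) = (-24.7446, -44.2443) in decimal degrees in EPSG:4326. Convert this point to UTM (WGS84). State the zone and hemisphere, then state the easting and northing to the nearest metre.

Longitude -44.2443° lies in the 6° band [-48°, -42°), giving zone 23; latitude is south of the equator, so 23S.
Zone 23 central meridian λ₀ = 6×23 − 183 = -45°; Δλ = +0.7557°.
Transverse Mercator on WGS84 with k₀ = 0.9996 gives E = 576415.797 m, N = 7263120.902 m.

Zone 23S: E 576416 m, N 7263121 m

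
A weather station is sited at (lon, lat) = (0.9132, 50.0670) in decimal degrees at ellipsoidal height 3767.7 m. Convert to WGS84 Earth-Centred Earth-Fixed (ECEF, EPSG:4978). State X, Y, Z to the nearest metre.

X 4104050 m, Y 65417 m, Z 4870465 m

WGS84: a = 6378137 m, e² = 0.006694380; N(φ) = a/√(1−e²sin²φ) = 6390726.770 m.
X = (N+h)·cosφ·cosλ = 4104049.551 m; Y = (N+h)·cosφ·sinλ = 65417.304 m; Z = (N(1−e²)+h)·sinφ = 4870465.059 m.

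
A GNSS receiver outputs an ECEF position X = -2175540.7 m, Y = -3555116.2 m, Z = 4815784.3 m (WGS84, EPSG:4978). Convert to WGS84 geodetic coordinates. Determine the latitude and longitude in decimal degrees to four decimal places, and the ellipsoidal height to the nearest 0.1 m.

lat 49.3148°, lon -121.4644°, h 3072.3 m

λ = atan2(Y, X) = -121.46439961°; p = √(X²+Y²) = 4167952.6 m.
Bowring's method on WGS84 (a = 6378137 m, b = 6356752.314 m) gives φ = 49.31480044°, h = 3072.304 m.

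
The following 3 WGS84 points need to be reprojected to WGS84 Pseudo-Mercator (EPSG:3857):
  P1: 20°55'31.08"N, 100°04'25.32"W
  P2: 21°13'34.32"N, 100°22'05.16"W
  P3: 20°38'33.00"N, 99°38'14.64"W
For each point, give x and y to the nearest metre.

P1: x -11140153 m, y 2382974 m; P2: x -11172926 m, y 2418871 m; P3: x -11091585 m, y 2349301 m

Web Mercator: x = R·λ, y = R·ln tan(π/4+φ/2), R = 6378137 m.
P1 (20.9253°, -100.0737°) → (-11140153.326, 2382973.637) m.
P2 (21.2262°, -100.3681°) → (-11172925.784, 2418871.050) m.
P3 (20.6425°, -99.6374°) → (-11091584.632, 2349301.226) m.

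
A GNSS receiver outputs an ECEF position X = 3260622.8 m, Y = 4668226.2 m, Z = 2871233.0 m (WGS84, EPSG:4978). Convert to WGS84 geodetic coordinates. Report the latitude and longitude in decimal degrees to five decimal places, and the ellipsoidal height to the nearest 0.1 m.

lat 26.91390°, lon 55.06680°, h 3360.2 m

λ = atan2(Y, X) = 55.06679955°; p = √(X²+Y²) = 5694207.3 m.
Bowring's method on WGS84 (a = 6378137 m, b = 6356752.314 m) gives φ = 26.91389984°, h = 3360.212 m.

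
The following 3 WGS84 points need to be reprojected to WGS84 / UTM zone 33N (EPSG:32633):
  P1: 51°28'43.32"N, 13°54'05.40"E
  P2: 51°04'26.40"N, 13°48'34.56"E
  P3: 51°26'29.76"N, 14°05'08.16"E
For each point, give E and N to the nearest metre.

UTM zone 33N: λ₀ = 15°, k₀ = 0.9996.
P1 (51.4787°, 13.9015°) → (423715.610, 5703632.494) m.
P2 (51.0740°, 13.8096°) → (416604.306, 5658728.033) m.
P3 (51.4416°, 14.0856°) → (436448.502, 5699330.909) m.

P1: E 423716 m, N 5703632 m; P2: E 416604 m, N 5658728 m; P3: E 436449 m, N 5699331 m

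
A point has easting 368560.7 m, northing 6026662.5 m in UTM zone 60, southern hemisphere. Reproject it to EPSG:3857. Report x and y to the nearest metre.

Unproject from UTM 60S (λ₀ = 177°) → φ = -35.89549960°, λ = 175.54359986°.
Web Mercator (R = 6378137 m): x = 19541424.149 m, y = -4286251.789 m.

x 19541424 m, y -4286252 m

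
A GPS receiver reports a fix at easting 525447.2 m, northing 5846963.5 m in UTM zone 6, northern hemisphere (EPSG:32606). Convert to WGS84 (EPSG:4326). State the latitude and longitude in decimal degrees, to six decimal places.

Zone 6N: λ₀ = -147°, k₀ = 0.9996, false easting 500000 m.
Meridian distance M = (N − FN)/k₀ = 5849303.2 m.
Inverse transverse Mercator on WGS84 gives φ = 52.77190027°, λ = -146.62279986°.

lat 52.771900°, lon -146.622800°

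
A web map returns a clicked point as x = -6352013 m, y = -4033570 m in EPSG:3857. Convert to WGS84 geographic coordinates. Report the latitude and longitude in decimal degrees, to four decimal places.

R = 6378137 m. λ = x/R = -57.06110363°.
φ = 2·arctan(exp(y/R)) − 90° = 2·arctan(0.53131) − 90° = -34.03550145°.

lat -34.0355°, lon -57.0611°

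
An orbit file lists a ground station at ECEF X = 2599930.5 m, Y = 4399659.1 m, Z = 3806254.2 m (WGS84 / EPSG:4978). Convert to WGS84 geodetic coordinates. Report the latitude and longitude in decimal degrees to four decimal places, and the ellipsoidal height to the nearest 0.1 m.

λ = atan2(Y, X) = 59.41949960°; p = √(X²+Y²) = 5110444.1 m.
Bowring's method on WGS84 (a = 6378137 m, b = 6356752.314 m) gives φ = 36.86319996°, h = 1661.053 m.

lat 36.8632°, lon 59.4195°, h 1661.1 m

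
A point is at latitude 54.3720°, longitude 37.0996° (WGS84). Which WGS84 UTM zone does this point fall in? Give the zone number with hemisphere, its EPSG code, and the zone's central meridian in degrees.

UTM zone = ⌊(λ + 180)/6⌋ + 1; 37.0996° ∈ [36°, 42°) → zone 37.
Hemisphere: N (φ ≥ 0).
Central meridian λ₀ = 6×37 − 183 = 39°.
EPSG code: 32637.

Zone 37N (EPSG:32637), central meridian 39°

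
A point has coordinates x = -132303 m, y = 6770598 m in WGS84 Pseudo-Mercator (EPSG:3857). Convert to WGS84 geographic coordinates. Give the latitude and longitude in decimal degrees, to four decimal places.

lat 51.8364°, lon -1.1885°

R = 6378137 m. λ = x/R = -1.18849807°.
φ = 2·arctan(exp(y/R)) − 90° = 2·arctan(2.89080) − 90° = 51.83639800°.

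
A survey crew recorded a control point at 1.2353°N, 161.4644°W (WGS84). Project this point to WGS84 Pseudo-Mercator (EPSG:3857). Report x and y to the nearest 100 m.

x -17974100 m, y 137500 m

Web Mercator is spherical with R = a = 6378137 m.
x = R·λ = 6378137 × -2.818085405 = -17974134.789 m.
y = R·ln tan(π/4 + φ/2) = 6378137 × 0.021561723 = 137523.622 m.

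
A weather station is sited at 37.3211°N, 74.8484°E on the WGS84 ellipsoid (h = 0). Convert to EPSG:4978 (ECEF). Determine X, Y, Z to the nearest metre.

X 1327379 m, Y 4901928 m, Z 3845793 m

WGS84: a = 6378137 m, e² = 0.006694380; N(φ) = a/√(1−e²sin²φ) = 6385998.854 m.
X = (N+h)·cosφ·cosλ = 1327378.784 m; Y = (N+h)·cosφ·sinλ = 4901927.718 m; Z = (N(1−e²)+h)·sinφ = 3845793.002 m.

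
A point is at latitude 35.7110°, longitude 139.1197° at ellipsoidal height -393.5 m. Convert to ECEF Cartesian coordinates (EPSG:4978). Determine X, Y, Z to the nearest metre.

WGS84: a = 6378137 m, e² = 0.006694380; N(φ) = a/√(1−e²sin²φ) = 6385423.064 m.
X = (N+h)·cosφ·cosλ = -3919860.408 m; Y = (N+h)·cosφ·sinλ = 3393131.242 m; Z = (N(1−e²)+h)·sinφ = 3701972.322 m.

X -3919860 m, Y 3393131 m, Z 3701972 m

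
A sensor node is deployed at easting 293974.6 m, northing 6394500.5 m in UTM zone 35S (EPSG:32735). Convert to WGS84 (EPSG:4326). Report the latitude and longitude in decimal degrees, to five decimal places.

Zone 35S: λ₀ = 27°, k₀ = 0.9996, false easting 500000 m, false northing 10000000 m.
Meridian distance M = (N − FN)/k₀ = -3606942.3 m.
Inverse transverse Mercator on WGS84 gives φ = -32.56780037°, λ = 24.80540030°.

lat -32.56780°, lon 24.80540°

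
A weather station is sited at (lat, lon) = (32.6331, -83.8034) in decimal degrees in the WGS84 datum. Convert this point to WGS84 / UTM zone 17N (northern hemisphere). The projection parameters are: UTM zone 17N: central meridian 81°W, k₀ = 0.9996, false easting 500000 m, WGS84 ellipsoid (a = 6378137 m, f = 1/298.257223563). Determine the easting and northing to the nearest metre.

Zone 17 central meridian λ₀ = 6×17 − 183 = -81°; Δλ = -2.8034°.
Transverse Mercator on WGS84 with k₀ = 0.9996 gives E = 236995.282 m, N = 3614084.962 m.

E 236995 m, N 3614085 m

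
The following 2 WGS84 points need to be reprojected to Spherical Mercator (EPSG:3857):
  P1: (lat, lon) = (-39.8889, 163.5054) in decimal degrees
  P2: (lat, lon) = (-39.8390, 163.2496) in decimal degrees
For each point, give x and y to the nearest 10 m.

Web Mercator: x = R·λ, y = R·ln tan(π/4+φ/2), R = 6378137 m.
P1 (-39.8889°, 163.5054°) → (18201337.870, -4849810.640) m.
P2 (-39.8390°, 163.2496°) → (18172862.344, -4842573.707) m.

P1: x 18201340 m, y -4849810 m; P2: x 18172860 m, y -4842570 m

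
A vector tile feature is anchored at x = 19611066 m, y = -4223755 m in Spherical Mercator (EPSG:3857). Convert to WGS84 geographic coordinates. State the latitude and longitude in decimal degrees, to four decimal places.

lat -35.4394°, lon 176.1692°

R = 6378137 m. λ = x/R = 176.16920326°.
φ = 2·arctan(exp(y/R)) − 90° = 2·arctan(0.51570) − 90° = -35.43939752°.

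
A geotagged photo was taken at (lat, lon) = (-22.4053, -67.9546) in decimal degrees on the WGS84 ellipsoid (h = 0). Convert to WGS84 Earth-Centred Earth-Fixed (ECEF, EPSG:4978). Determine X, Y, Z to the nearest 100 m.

WGS84: a = 6378137 m, e² = 0.006694380; N(φ) = a/√(1−e²sin²φ) = 6381240.819 m.
X = (N+h)·cosφ·cosλ = 2214334.888 m; Y = (N+h)·cosφ·sinλ = -5468192.311 m; Z = (N(1−e²)+h)·sinφ = -2415965.182 m.

X 2214300 m, Y -5468200 m, Z -2416000 m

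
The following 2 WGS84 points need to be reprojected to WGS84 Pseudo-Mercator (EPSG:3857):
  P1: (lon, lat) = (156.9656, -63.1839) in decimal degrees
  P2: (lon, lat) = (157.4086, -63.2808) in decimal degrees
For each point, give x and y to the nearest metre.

P1: x 17473331 m, y -9145486 m; P2: x 17522645 m, y -9169437 m

Web Mercator: x = R·λ, y = R·ln tan(π/4+φ/2), R = 6378137 m.
P1 (-63.1839°, 156.9656°) → (17473330.664, -9145486.304) m.
P2 (-63.2808°, 157.4086°) → (17522645.198, -9169437.247) m.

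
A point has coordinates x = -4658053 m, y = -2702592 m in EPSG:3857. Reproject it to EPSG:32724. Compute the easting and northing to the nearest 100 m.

E 209700 m, N 7389100 m

Web Mercator inverse (R = 6378137 m) → φ = -23.58230393°, λ = -41.84400204°.
UTM 24S forward: E = 209725.923 m, N = 7389133.215 m.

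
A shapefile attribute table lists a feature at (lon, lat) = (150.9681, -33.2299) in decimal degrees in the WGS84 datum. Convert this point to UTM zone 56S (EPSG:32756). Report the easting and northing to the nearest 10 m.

Zone 56 central meridian λ₀ = 6×56 − 183 = 153°; Δλ = -2.0319°.
Transverse Mercator on WGS84 with k₀ = 0.9996 gives E = 310666.189 m, N = 6321385.635 m.

E 310670 m, N 6321390 m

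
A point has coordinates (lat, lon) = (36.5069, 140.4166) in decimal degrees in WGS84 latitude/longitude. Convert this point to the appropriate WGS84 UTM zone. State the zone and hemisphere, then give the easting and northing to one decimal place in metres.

Longitude 140.4166° lies in the 6° band [138°, 144°), giving zone 54; latitude is north of the equator, so 54N.
Zone 54 central meridian λ₀ = 6×54 − 183 = 141°; Δλ = -0.5834°.
Transverse Mercator on WGS84 with k₀ = 0.9996 gives E = 447757.829 m, N = 4040331.693 m.

Zone 54N: E 447757.8 m, N 4040331.7 m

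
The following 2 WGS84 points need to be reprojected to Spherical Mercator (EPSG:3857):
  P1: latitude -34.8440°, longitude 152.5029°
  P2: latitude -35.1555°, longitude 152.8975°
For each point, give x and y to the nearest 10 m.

Web Mercator: x = R·λ, y = R·ln tan(π/4+φ/2), R = 6378137 m.
P1 (-34.8440°, 152.5029°) → (16976545.172, -4142701.524) m.
P2 (-35.1555°, 152.8975°) → (17020471.844, -4185033.103) m.

P1: x 16976550 m, y -4142700 m; P2: x 17020470 m, y -4185030 m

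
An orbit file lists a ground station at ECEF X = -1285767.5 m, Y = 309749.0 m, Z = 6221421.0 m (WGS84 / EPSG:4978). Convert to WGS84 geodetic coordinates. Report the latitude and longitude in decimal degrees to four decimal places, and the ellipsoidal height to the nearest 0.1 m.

lat 78.0767°, lon 166.4552°, h 2769.5 m

λ = atan2(Y, X) = 166.45519845°; p = √(X²+Y²) = 1322551.5 m.
Bowring's method on WGS84 (a = 6378137 m, b = 6356752.314 m) gives φ = 78.07669957°, h = 2769.477 m.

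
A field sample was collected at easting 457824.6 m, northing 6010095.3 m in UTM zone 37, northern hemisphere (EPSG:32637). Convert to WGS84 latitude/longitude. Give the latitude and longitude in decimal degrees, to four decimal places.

Zone 37N: λ₀ = 39°, k₀ = 0.9996, false easting 500000 m.
Meridian distance M = (N − FN)/k₀ = 6012500.3 m.
Inverse transverse Mercator on WGS84 gives φ = 54.23709995°, λ = 38.35290039°.

lat 54.2371°, lon 38.3529°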